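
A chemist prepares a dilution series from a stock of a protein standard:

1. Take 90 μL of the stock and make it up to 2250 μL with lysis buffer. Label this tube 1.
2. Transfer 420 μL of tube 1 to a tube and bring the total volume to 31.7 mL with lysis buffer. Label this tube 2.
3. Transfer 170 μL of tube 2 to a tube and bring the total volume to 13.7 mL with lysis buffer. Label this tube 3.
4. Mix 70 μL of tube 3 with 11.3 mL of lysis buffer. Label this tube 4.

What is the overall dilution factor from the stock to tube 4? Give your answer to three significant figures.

Step 1: 90 μL brought to 2250 μL → factor 2250/90 = 25
Step 2: 420 μL brought to 31.7 mL → factor 31700/420 = 75.476
Step 3: 170 μL brought to 13.7 mL → factor 13700/170 = 80.588
Step 4: 70 μL + 11.3 mL = 11370 μL total → factor 11370/70 = 162.43
Overall dilution factor = 25 × 75.476 × 80.588 × 162.43 = 2.4699 × 10^7

2.47 × 10^7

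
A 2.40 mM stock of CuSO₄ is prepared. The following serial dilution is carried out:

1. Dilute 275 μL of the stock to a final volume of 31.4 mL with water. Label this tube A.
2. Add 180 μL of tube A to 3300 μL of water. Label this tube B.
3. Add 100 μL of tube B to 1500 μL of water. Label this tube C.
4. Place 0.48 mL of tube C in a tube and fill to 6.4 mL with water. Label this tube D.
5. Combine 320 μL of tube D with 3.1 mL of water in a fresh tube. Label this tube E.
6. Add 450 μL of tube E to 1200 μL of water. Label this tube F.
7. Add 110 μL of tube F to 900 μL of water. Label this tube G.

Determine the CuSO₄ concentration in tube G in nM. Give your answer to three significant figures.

Step 1: 275 μL brought to 31.4 mL → factor 31400/275 = 114.18
Step 2: 180 μL + 3300 μL = 3480 μL total → factor 3480/180 = 19.333
Step 3: 100 μL + 1500 μL = 1600 μL total → factor 1600/100 = 16
Step 4: 0.48 mL brought to 6.4 mL → factor 6.4/0.48 = 13.333
Step 5: 320 μL + 3.1 mL = 3420 μL total → factor 3420/320 = 10.688
Step 6: 450 μL + 1200 μL = 1650 μL total → factor 1650/450 = 3.6667
Step 7: 110 μL + 900 μL = 1010 μL total → factor 1010/110 = 9.1818
Overall dilution factor = 114.18 × 19.333 × 16 × 13.333 × 10.688 × 3.6667 × 9.1818 = 1.6945 × 10^8
Final = 2.40 mM / 1.6945 × 10^8 = 1.416 × 10^-8 mM = 0.0142 nM

0.0142 nM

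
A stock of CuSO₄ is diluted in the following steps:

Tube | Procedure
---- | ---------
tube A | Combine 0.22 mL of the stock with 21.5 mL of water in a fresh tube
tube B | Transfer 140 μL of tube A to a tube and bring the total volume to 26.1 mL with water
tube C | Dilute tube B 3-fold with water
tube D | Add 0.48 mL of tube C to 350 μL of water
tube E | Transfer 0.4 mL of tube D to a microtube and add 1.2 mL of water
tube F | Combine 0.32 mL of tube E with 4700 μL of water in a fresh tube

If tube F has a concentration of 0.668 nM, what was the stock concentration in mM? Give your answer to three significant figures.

4.00 mM

Step 1: 0.22 mL + 21.5 mL = 21.72 mL total → factor 21.72/0.22 = 98.727
Step 2: 140 μL brought to 26.1 mL → factor 26100/140 = 186.43
Step 3: 3-fold → factor 3
Step 4: 0.48 mL + 350 μL = 0.83 mL total → factor 0.83/0.48 = 1.7292
Step 5: 0.4 mL + 1.2 mL = 1.6 mL total → factor 1.6/0.4 = 4
Step 6: 0.32 mL + 4700 μL = 5.02 mL total → factor 5.02/0.32 = 15.688
Overall dilution factor = 98.727 × 186.43 × 3 × 1.7292 × 4 × 15.688 = 5.9913 × 10^6
Stock = 0.668 nM × 5.9913 × 10^6 = 4.002 × 10^6 nM = 4.00 mM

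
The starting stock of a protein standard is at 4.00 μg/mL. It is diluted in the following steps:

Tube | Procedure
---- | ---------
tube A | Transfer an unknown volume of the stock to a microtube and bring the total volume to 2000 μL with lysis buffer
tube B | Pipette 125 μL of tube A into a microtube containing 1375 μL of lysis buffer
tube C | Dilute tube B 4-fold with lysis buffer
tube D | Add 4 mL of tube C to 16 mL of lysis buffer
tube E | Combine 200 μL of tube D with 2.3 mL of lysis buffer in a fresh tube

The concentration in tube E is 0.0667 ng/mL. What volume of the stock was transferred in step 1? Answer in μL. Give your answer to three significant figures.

100 μL

Step 1: v brought to 2000 μL → factor = 2000 μL/v
Step 2: 125 μL + 1375 μL = 1500 μL total → factor 1500/125 = 12
Step 3: 4-fold → factor 4
Step 4: 4 mL + 16 mL = 20 mL total → factor 20/4 = 5
Step 5: 200 μL + 2.3 mL = 2500 μL total → factor 2500/200 = 12.5
Product of known-step factors = 3000
Overall factor = 4.00 μg/mL / (0.0667 ng/mL) = 59970
Step-1 factor = 59970 / 3000 = 19.99
v = 2000 μL / 19.99 = 100 μL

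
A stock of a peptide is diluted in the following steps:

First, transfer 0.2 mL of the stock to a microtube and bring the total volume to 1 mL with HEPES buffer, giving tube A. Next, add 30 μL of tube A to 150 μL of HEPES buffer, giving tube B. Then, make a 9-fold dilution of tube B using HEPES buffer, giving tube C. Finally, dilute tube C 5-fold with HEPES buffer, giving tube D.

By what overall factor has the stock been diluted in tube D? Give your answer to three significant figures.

Step 1: 0.2 mL brought to 1 mL → factor 1/0.2 = 5
Step 2: 30 μL + 150 μL = 180 μL total → factor 180/30 = 6
Step 3: 9-fold → factor 9
Step 4: 5-fold → factor 5
Overall dilution factor = 5 × 6 × 9 × 5 = 1350

1.35 × 10^3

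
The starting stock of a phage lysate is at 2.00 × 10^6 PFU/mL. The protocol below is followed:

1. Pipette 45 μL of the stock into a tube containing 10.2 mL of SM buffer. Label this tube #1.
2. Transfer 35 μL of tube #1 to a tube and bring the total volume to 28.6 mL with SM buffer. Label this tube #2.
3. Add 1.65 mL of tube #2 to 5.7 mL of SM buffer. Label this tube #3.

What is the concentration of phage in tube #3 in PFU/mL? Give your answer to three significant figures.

Step 1: 45 μL + 10.2 mL = 10245 μL total → factor 10245/45 = 227.67
Step 2: 35 μL brought to 28.6 mL → factor 28600/35 = 817.14
Step 3: 1.65 mL + 5.7 mL = 7.35 mL total → factor 7.35/1.65 = 4.4545
Overall dilution factor = 227.67 × 817.14 × 4.4545 = 8.2871 × 10^5
Final = 2.00 × 10^6 PFU/mL / 8.2871 × 10^5 = 2.41 PFU/mL

2.41 PFU/mL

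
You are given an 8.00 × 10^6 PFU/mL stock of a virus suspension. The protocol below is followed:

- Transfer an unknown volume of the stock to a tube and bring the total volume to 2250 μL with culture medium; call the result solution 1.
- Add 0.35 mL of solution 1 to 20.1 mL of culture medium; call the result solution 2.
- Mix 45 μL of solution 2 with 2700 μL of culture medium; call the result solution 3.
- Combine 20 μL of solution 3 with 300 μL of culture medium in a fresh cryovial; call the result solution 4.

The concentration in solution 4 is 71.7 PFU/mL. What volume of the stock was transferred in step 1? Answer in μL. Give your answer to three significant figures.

1.15 × 10^3 μL

Step 1: v brought to 2250 μL → factor = 2250 μL/v
Step 2: 0.35 mL + 20.1 mL = 20.45 mL total → factor 20.45/0.35 = 58.429
Step 3: 45 μL + 2700 μL = 2745 μL total → factor 2745/45 = 61
Step 4: 20 μL + 300 μL = 320 μL total → factor 320/20 = 16
Product of known-step factors = 57026
Overall factor = 8.00 × 10^6 PFU/mL / (71.7 PFU/mL) = 1.1158 × 10^5
Step-1 factor = 1.1158 × 10^5 / 57026 = 1.9566
v = 2250 μL / 1.9566 = 1.15 × 10^3 μL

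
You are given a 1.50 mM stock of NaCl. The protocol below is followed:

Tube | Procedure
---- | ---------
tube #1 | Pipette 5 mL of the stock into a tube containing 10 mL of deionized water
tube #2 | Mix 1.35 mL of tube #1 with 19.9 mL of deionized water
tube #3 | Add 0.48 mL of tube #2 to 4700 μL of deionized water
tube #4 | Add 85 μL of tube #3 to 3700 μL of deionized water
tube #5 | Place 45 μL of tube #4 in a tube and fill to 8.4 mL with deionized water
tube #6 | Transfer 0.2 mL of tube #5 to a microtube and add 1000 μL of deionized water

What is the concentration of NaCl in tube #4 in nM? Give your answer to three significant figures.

Step 1: 5 mL + 10 mL = 15 mL total → factor 15/5 = 3
Step 2: 1.35 mL + 19.9 mL = 21.25 mL total → factor 21.25/1.35 = 15.741
Step 3: 0.48 mL + 4700 μL = 5.18 mL total → factor 5.18/0.48 = 10.792
Step 4: 85 μL + 3700 μL = 3785 μL total → factor 3785/85 = 44.529
Dilution factor through tube #4 = 3 × 15.741 × 10.792 × 44.529 = 22692
[tube #4] = 1.50 mM / 22692 = 6.610 × 10^-5 mM = 66.1 nM

66.1 nM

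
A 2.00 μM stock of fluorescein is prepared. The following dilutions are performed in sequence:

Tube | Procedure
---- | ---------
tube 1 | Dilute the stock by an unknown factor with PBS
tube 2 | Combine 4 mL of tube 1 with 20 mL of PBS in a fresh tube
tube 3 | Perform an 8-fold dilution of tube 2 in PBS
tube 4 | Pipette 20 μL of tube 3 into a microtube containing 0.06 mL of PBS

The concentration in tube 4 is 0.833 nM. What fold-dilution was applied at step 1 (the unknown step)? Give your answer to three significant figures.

Step 1: unknown factor x
Step 2: 4 mL + 20 mL = 24 mL total → factor 24/4 = 6
Step 3: 8-fold → factor 8
Step 4: 20 μL + 0.06 mL = 80 μL total → factor 80/20 = 4
Product of known-step factors = 192
Overall factor = 2.00 μM / (0.833 nM) = 2401
x = 2401 / 192 = 12.5

12.5-fold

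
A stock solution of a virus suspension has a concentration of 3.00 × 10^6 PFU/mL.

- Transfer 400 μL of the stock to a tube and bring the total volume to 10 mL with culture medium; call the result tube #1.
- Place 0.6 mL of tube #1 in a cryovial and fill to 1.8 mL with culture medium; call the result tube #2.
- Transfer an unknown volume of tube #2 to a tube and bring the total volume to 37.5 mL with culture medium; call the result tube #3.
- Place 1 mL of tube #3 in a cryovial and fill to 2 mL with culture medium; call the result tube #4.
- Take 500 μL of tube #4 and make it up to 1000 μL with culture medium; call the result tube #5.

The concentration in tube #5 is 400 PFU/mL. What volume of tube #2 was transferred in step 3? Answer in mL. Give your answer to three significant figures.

1.50 mL

Step 1: 400 μL brought to 10 mL → factor 10000/400 = 25
Step 2: 0.6 mL brought to 1.8 mL → factor 1.8/0.6 = 3
Step 3: v brought to 37.5 mL → factor = 37.5 mL/v
Step 4: 1 mL brought to 2 mL → factor 2/1 = 2
Step 5: 500 μL brought to 1000 μL → factor 1000/500 = 2
Product of known-step factors = 300
Overall factor = 3.00 × 10^6 PFU/mL / (400 PFU/mL) = 7500
Step-3 factor = 7500 / 300 = 25
v = 37.5 mL / 25 = 1.50 mL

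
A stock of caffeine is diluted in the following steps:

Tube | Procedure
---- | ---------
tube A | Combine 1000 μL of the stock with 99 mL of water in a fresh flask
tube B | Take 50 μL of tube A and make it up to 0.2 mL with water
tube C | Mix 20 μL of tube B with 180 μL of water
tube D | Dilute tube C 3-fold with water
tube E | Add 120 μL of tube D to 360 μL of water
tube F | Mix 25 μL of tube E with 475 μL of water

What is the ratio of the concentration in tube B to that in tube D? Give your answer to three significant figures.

30.0

Step 1: 1000 μL + 99 mL = 1 × 10^5 μL total → factor 1 × 10^5/1000 = 100
Step 2: 50 μL brought to 0.2 mL → factor 200/50 = 4
Step 3: 20 μL + 180 μL = 200 μL total → factor 200/20 = 10
Step 4: 3-fold → factor 3
Dilution factor to tube B = 400; to tube D = 12000
[tube B]/[tube D] = (factor to tube D)/(factor to tube B) = 12000/400 = 30.0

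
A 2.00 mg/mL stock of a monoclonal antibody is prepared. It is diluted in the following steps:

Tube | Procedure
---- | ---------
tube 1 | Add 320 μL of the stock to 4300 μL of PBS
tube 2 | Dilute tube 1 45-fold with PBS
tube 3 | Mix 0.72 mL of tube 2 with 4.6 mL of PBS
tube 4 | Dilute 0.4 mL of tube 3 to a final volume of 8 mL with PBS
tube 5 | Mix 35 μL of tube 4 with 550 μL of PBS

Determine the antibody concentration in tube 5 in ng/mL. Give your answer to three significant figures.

Step 1: 320 μL + 4300 μL = 4620 μL total → factor 4620/320 = 14.438
Step 2: 45-fold → factor 45
Step 3: 0.72 mL + 4.6 mL = 5.32 mL total → factor 5.32/0.72 = 7.3889
Step 4: 0.4 mL brought to 8 mL → factor 8/0.4 = 20
Step 5: 35 μL + 550 μL = 585 μL total → factor 585/35 = 16.714
Overall dilution factor = 14.438 × 45 × 7.3889 × 20 × 16.714 = 1.6047 × 10^6
Final = 2.00 mg/mL / 1.6047 × 10^6 = 1.246 × 10^-6 mg/mL = 1.25 ng/mL

1.25 ng/mL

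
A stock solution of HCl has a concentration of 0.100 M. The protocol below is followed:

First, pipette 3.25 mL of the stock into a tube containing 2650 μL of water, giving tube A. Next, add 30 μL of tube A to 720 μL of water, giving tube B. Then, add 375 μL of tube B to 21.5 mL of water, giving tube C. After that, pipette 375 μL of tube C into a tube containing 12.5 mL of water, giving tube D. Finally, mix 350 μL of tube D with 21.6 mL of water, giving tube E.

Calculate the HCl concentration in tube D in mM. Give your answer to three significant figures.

0.00110 mM

Step 1: 3.25 mL + 2650 μL = 5.9 mL total → factor 5.9/3.25 = 1.8154
Step 2: 30 μL + 720 μL = 750 μL total → factor 750/30 = 25
Step 3: 375 μL + 21.5 mL = 21875 μL total → factor 21875/375 = 58.333
Step 4: 375 μL + 12.5 mL = 12875 μL total → factor 12875/375 = 34.333
Dilution factor through tube D = 1.8154 × 25 × 58.333 × 34.333 = 90895
[tube D] = 0.100 M / 90895 = 1.100 × 10^-6 M = 0.00110 mM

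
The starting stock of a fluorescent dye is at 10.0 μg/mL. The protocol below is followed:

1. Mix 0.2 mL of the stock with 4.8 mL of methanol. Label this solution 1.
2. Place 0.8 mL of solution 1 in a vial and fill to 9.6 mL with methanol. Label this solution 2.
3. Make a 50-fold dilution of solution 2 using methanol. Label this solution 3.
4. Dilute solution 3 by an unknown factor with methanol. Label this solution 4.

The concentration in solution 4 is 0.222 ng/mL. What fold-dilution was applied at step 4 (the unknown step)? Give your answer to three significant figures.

Step 1: 0.2 mL + 4.8 mL = 5 mL total → factor 5/0.2 = 25
Step 2: 0.8 mL brought to 9.6 mL → factor 9.6/0.8 = 12
Step 3: 50-fold → factor 50
Step 4: unknown factor x
Product of known-step factors = 15000
Overall factor = 10.0 μg/mL / (0.222 ng/mL) = 45045
x = 45045 / 15000 = 3.00

3.00-fold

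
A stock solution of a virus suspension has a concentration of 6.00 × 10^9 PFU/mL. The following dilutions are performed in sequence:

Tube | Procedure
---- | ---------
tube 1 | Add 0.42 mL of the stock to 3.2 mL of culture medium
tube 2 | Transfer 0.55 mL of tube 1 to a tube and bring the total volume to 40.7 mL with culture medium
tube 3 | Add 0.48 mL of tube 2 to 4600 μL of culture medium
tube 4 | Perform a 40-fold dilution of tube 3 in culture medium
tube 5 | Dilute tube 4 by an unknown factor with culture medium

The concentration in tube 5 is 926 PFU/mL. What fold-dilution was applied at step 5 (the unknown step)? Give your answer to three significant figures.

Step 1: 0.42 mL + 3.2 mL = 3.62 mL total → factor 3.62/0.42 = 8.619
Step 2: 0.55 mL brought to 40.7 mL → factor 40.7/0.55 = 74
Step 3: 0.48 mL + 4600 μL = 5.08 mL total → factor 5.08/0.48 = 10.583
Step 4: 40-fold → factor 40
Step 5: unknown factor x
Product of known-step factors = 2.7001 × 10^5
Overall factor = 6.00 × 10^9 PFU/mL / (926 PFU/mL) = 6.4795 × 10^6
x = 6.4795 × 10^6 / 2.7001 × 10^5 = 24.0

24.0-fold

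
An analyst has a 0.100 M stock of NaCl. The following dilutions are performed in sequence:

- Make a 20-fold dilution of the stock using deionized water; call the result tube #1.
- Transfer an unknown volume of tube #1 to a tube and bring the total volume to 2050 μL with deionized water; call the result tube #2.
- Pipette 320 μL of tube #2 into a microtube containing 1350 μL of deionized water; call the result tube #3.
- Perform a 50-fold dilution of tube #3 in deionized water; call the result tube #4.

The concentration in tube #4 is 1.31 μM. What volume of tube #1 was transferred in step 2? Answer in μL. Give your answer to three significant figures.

140 μL

Step 1: 20-fold → factor 20
Step 2: v brought to 2050 μL → factor = 2050 μL/v
Step 3: 320 μL + 1350 μL = 1670 μL total → factor 1670/320 = 5.2188
Step 4: 50-fold → factor 50
Product of known-step factors = 5218.8
Overall factor = 0.100 M / (1.31 μM) = 76336
Step-2 factor = 76336 / 5218.8 = 14.627
v = 2050 μL / 14.627 = 140 μL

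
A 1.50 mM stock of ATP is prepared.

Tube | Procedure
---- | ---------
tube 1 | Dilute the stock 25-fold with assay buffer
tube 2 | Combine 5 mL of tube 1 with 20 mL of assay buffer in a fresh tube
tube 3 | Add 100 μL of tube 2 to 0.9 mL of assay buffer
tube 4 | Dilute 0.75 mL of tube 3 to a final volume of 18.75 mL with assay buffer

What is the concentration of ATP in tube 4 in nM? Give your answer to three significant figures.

48.0 nM

Step 1: 25-fold → factor 25
Step 2: 5 mL + 20 mL = 25 mL total → factor 25/5 = 5
Step 3: 100 μL + 0.9 mL = 1000 μL total → factor 1000/100 = 10
Step 4: 0.75 mL brought to 18.75 mL → factor 18.75/0.75 = 25
Overall dilution factor = 25 × 5 × 10 × 25 = 31250
Final = 1.50 mM / 31250 = 4.800 × 10^-5 mM = 48.0 nM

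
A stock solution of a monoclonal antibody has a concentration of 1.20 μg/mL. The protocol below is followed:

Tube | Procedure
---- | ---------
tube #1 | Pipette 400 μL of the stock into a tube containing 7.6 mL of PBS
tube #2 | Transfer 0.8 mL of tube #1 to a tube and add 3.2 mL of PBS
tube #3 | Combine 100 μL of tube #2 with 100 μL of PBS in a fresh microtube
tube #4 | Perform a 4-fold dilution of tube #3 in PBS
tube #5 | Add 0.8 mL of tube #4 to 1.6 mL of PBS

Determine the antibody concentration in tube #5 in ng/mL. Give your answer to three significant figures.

Step 1: 400 μL + 7.6 mL = 8000 μL total → factor 8000/400 = 20
Step 2: 0.8 mL + 3.2 mL = 4 mL total → factor 4/0.8 = 5
Step 3: 100 μL + 100 μL = 200 μL total → factor 200/100 = 2
Step 4: 4-fold → factor 4
Step 5: 0.8 mL + 1.6 mL = 2.4 mL total → factor 2.4/0.8 = 3
Overall dilution factor = 20 × 5 × 2 × 4 × 3 = 2400
Final = 1.20 μg/mL / 2400 = 0.0005000 μg/mL = 0.500 ng/mL

0.500 ng/mL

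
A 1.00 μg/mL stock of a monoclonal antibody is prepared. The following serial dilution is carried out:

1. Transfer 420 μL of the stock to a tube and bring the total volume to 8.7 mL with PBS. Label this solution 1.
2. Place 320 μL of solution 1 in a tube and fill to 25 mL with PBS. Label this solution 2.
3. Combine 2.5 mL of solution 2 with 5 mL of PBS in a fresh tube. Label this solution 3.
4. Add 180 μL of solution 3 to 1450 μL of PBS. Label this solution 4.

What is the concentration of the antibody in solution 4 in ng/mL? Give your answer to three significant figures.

Step 1: 420 μL brought to 8.7 mL → factor 8700/420 = 20.714
Step 2: 320 μL brought to 25 mL → factor 25000/320 = 78.125
Step 3: 2.5 mL + 5 mL = 7.5 mL total → factor 7.5/2.5 = 3
Step 4: 180 μL + 1450 μL = 1630 μL total → factor 1630/180 = 9.0556
Overall dilution factor = 20.714 × 78.125 × 3 × 9.0556 = 43964
Final = 1.00 μg/mL / 43964 = 2.275 × 10^-5 μg/mL = 0.0227 ng/mL

0.0227 ng/mL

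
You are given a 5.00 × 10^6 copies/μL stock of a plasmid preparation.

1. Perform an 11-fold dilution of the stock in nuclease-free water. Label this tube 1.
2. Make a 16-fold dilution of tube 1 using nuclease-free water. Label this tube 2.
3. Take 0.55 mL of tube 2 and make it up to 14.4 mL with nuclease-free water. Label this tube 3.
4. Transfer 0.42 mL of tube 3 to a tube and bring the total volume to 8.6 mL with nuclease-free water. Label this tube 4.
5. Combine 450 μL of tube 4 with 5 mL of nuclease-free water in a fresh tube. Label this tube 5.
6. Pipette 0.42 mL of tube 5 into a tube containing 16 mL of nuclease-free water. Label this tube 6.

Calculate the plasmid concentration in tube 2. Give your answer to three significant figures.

Step 1: 11-fold → factor 11
Step 2: 16-fold → factor 16
Dilution factor through tube 2 = 11 × 16 = 176
[tube 2] = 5.00 × 10^6 copies/μL / 176 = 2.84 × 10^4 copies/μL

2.84 × 10^4 copies/μL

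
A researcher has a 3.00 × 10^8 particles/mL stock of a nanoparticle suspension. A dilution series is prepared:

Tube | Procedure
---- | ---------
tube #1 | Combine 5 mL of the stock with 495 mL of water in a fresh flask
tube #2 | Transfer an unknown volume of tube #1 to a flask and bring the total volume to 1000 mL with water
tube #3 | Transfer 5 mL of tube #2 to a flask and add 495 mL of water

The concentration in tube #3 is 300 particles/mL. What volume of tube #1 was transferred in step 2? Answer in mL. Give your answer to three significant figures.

10.0 mL

Step 1: 5 mL + 495 mL = 500 mL total → factor 500/5 = 100
Step 2: v brought to 1000 mL → factor = 1000 mL/v
Step 3: 5 mL + 495 mL = 500 mL total → factor 500/5 = 100
Product of known-step factors = 10000
Overall factor = 3.00 × 10^8 particles/mL / (300 particles/mL) = 1 × 10^6
Step-2 factor = 1 × 10^6 / 10000 = 100
v = 1000 mL / 100 = 10.0 mL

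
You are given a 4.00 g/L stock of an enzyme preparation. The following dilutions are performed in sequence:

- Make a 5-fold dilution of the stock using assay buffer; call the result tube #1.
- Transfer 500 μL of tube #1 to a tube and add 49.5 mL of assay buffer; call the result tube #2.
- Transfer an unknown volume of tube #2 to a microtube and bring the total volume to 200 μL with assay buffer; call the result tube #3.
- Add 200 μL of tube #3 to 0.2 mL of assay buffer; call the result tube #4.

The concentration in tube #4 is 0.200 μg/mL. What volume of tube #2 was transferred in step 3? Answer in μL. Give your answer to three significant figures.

Step 1: 5-fold → factor 5
Step 2: 500 μL + 49.5 mL = 50000 μL total → factor 50000/500 = 100
Step 3: v brought to 200 μL → factor = 200 μL/v
Step 4: 200 μL + 0.2 mL = 400 μL total → factor 400/200 = 2
Product of known-step factors = 1000
Overall factor = 4.00 g/L / (0.200 μg/mL) = 20000
Step-3 factor = 20000 / 1000 = 20
v = 200 μL / 20 = 10.0 μL

10.0 μL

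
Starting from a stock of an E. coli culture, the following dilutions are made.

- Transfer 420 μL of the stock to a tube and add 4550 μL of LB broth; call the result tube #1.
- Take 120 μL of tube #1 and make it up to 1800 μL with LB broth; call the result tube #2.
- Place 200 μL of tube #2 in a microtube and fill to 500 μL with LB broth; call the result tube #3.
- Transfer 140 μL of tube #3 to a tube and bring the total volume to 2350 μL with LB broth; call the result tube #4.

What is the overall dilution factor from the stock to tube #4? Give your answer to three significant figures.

Step 1: 420 μL + 4550 μL = 4970 μL total → factor 4970/420 = 11.833
Step 2: 120 μL brought to 1800 μL → factor 1800/120 = 15
Step 3: 200 μL brought to 500 μL → factor 500/200 = 2.5
Step 4: 140 μL brought to 2350 μL → factor 2350/140 = 16.786
Overall dilution factor = 11.833 × 15 × 2.5 × 16.786 = 7448.7

7.45 × 10^3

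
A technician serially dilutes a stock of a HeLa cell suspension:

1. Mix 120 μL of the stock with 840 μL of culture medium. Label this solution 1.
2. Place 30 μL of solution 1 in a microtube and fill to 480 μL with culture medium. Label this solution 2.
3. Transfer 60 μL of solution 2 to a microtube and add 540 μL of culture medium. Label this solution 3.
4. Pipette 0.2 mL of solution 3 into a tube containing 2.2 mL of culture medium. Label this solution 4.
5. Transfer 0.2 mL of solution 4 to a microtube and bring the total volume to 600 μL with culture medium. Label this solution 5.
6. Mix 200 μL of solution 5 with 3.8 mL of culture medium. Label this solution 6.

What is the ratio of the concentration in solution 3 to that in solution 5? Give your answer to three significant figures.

36.0

Step 1: 120 μL + 840 μL = 960 μL total → factor 960/120 = 8
Step 2: 30 μL brought to 480 μL → factor 480/30 = 16
Step 3: 60 μL + 540 μL = 600 μL total → factor 600/60 = 10
Step 4: 0.2 mL + 2.2 mL = 2.4 mL total → factor 2.4/0.2 = 12
Step 5: 0.2 mL brought to 600 μL → factor 0.6/0.2 = 3
Dilution factor to solution 3 = 1280; to solution 5 = 46080
[solution 3]/[solution 5] = (factor to solution 5)/(factor to solution 3) = 46080/1280 = 36.0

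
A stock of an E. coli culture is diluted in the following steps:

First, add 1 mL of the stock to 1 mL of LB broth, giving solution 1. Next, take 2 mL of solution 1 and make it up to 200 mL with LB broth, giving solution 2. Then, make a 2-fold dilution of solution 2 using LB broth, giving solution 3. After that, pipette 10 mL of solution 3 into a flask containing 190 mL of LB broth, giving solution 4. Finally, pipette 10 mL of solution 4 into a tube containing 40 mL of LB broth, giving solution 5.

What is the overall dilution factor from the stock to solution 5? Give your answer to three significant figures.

4.00 × 10^4

Step 1: 1 mL + 1 mL = 2 mL total → factor 2/1 = 2
Step 2: 2 mL brought to 200 mL → factor 200/2 = 100
Step 3: 2-fold → factor 2
Step 4: 10 mL + 190 mL = 200 mL total → factor 200/10 = 20
Step 5: 10 mL + 40 mL = 50 mL total → factor 50/10 = 5
Overall dilution factor = 2 × 100 × 2 × 20 × 5 = 40000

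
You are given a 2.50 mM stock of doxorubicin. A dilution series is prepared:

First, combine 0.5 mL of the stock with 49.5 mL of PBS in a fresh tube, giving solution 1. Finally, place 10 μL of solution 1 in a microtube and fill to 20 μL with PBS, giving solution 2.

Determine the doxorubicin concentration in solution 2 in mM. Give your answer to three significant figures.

Step 1: 0.5 mL + 49.5 mL = 50 mL total → factor 50/0.5 = 100
Step 2: 10 μL brought to 20 μL → factor 20/10 = 2
Overall dilution factor = 100 × 2 = 200
Final = 2.50 mM / 200 = 0.0125 mM

0.0125 mM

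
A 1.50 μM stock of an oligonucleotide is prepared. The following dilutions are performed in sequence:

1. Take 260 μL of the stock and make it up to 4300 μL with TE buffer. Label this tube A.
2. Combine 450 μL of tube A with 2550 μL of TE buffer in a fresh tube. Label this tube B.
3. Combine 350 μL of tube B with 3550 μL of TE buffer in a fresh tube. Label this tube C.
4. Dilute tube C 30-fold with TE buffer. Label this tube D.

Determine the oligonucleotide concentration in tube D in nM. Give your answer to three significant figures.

0.0407 nM

Step 1: 260 μL brought to 4300 μL → factor 4300/260 = 16.538
Step 2: 450 μL + 2550 μL = 3000 μL total → factor 3000/450 = 6.6667
Step 3: 350 μL + 3550 μL = 3900 μL total → factor 3900/350 = 11.143
Step 4: 30-fold → factor 30
Overall dilution factor = 16.538 × 6.6667 × 11.143 × 30 = 36857
Final = 1.50 μM / 36857 = 4.070 × 10^-5 μM = 0.0407 nM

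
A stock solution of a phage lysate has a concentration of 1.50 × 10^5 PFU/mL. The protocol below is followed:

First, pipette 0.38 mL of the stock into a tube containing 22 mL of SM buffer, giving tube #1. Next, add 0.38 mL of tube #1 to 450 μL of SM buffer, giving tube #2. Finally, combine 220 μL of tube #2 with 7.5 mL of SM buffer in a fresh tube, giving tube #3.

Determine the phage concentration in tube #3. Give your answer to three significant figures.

33.2 PFU/mL

Step 1: 0.38 mL + 22 mL = 22.38 mL total → factor 22.38/0.38 = 58.895
Step 2: 0.38 mL + 450 μL = 0.83 mL total → factor 0.83/0.38 = 2.1842
Step 3: 220 μL + 7.5 mL = 7720 μL total → factor 7720/220 = 35.091
Overall dilution factor = 58.895 × 2.1842 × 35.091 = 4514
Final = 1.50 × 10^5 PFU/mL / 4514 = 33.2 PFU/mL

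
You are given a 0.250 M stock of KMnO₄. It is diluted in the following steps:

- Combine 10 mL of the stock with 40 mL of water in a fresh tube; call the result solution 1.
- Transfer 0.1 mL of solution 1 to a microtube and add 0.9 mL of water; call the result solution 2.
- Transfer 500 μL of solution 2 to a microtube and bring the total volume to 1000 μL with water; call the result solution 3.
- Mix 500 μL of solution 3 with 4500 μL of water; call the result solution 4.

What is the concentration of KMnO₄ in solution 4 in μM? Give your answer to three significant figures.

250 μM

Step 1: 10 mL + 40 mL = 50 mL total → factor 50/10 = 5
Step 2: 0.1 mL + 0.9 mL = 1 mL total → factor 1/0.1 = 10
Step 3: 500 μL brought to 1000 μL → factor 1000/500 = 2
Step 4: 500 μL + 4500 μL = 5000 μL total → factor 5000/500 = 10
Overall dilution factor = 5 × 10 × 2 × 10 = 1000
Final = 0.250 M / 1000 = 0.0002500 M = 250 μM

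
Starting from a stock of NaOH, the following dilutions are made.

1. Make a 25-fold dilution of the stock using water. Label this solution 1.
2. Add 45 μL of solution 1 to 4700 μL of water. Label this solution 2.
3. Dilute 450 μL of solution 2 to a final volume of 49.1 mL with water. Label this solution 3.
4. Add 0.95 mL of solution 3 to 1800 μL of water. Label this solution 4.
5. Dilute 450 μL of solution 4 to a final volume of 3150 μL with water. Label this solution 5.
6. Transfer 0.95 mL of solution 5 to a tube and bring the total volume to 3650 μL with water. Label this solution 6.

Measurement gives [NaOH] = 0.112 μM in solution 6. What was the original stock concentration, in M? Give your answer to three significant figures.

Step 1: 25-fold → factor 25
Step 2: 45 μL + 4700 μL = 4745 μL total → factor 4745/45 = 105.44
Step 3: 450 μL brought to 49.1 mL → factor 49100/450 = 109.11
Step 4: 0.95 mL + 1800 μL = 2.75 mL total → factor 2.75/0.95 = 2.8947
Step 5: 450 μL brought to 3150 μL → factor 3150/450 = 7
Step 6: 0.95 mL brought to 3650 μL → factor 3.65/0.95 = 3.8421
Overall dilution factor = 25 × 105.44 × 109.11 × 2.8947 × 7 × 3.8421 = 2.2393 × 10^7
Stock = 0.112 μM × 2.2393 × 10^7 = 2.508 × 10^6 μM = 2.51 M

2.51 M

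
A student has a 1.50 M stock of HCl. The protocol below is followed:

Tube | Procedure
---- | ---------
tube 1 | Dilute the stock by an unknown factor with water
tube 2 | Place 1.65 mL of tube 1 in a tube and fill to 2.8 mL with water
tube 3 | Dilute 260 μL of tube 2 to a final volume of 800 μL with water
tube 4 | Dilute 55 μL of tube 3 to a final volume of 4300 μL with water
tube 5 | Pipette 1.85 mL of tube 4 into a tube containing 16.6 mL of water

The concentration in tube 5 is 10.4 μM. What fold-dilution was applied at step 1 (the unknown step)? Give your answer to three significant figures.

35.4-fold

Step 1: unknown factor x
Step 2: 1.65 mL brought to 2.8 mL → factor 2.8/1.65 = 1.697
Step 3: 260 μL brought to 800 μL → factor 800/260 = 3.0769
Step 4: 55 μL brought to 4300 μL → factor 4300/55 = 78.182
Step 5: 1.85 mL + 16.6 mL = 18.45 mL total → factor 18.45/1.85 = 9.973
Product of known-step factors = 4071.2
Overall factor = 1.50 M / (10.4 μM) = 1.4423 × 10^5
x = 1.4423 × 10^5 / 4071.2 = 35.4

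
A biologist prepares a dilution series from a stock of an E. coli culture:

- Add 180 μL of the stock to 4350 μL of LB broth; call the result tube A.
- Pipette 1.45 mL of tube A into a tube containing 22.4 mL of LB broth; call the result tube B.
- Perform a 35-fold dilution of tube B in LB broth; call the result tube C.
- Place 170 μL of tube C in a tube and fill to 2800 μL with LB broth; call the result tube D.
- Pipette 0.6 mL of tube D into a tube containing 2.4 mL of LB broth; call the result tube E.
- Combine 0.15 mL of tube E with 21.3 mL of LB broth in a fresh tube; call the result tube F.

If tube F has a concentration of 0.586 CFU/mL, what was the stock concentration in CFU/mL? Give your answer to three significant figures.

1.00 × 10^8 CFU/mL

Step 1: 180 μL + 4350 μL = 4530 μL total → factor 4530/180 = 25.167
Step 2: 1.45 mL + 22.4 mL = 23.85 mL total → factor 23.85/1.45 = 16.448
Step 3: 35-fold → factor 35
Step 4: 170 μL brought to 2800 μL → factor 2800/170 = 16.471
Step 5: 0.6 mL + 2.4 mL = 3 mL total → factor 3/0.6 = 5
Step 6: 0.15 mL + 21.3 mL = 21.45 mL total → factor 21.45/0.15 = 143
Overall dilution factor = 25.167 × 16.448 × 35 × 16.471 × 5 × 143 = 1.7062 × 10^8
Stock = 0.586 CFU/mL × 1.7062 × 10^8 = 1.00 × 10^8 CFU/mL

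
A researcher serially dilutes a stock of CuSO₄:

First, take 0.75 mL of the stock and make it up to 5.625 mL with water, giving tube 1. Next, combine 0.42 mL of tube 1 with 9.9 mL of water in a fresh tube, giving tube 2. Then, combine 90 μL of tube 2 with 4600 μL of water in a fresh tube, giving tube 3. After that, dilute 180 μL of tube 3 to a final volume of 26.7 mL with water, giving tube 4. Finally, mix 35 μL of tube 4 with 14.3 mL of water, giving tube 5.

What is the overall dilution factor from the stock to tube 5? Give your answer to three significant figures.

Step 1: 0.75 mL brought to 5.625 mL → factor 5.625/0.75 = 7.5
Step 2: 0.42 mL + 9.9 mL = 10.32 mL total → factor 10.32/0.42 = 24.571
Step 3: 90 μL + 4600 μL = 4690 μL total → factor 4690/90 = 52.111
Step 4: 180 μL brought to 26.7 mL → factor 26700/180 = 148.33
Step 5: 35 μL + 14.3 mL = 14335 μL total → factor 14335/35 = 409.57
Overall dilution factor = 7.5 × 24.571 × 52.111 × 148.33 × 409.57 = 5.8343 × 10^8

5.83 × 10^8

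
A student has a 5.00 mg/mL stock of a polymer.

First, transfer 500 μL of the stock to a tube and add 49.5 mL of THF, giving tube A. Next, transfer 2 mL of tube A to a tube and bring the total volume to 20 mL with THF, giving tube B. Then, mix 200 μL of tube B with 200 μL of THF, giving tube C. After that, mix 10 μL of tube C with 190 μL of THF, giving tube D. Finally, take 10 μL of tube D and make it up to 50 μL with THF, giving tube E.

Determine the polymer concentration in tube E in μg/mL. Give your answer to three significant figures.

0.0250 μg/mL

Step 1: 500 μL + 49.5 mL = 50000 μL total → factor 50000/500 = 100
Step 2: 2 mL brought to 20 mL → factor 20/2 = 10
Step 3: 200 μL + 200 μL = 400 μL total → factor 400/200 = 2
Step 4: 10 μL + 190 μL = 200 μL total → factor 200/10 = 20
Step 5: 10 μL brought to 50 μL → factor 50/10 = 5
Overall dilution factor = 100 × 10 × 2 × 20 × 5 = 2 × 10^5
Final = 5.00 mg/mL / 2 × 10^5 = 2.500 × 10^-5 mg/mL = 0.0250 μg/mL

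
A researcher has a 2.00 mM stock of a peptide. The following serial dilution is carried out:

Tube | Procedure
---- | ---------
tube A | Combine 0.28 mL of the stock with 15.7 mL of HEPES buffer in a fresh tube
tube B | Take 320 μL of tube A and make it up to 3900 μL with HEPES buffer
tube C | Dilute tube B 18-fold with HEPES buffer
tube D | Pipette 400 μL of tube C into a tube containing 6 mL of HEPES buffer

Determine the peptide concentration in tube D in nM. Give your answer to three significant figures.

9.98 nM

Step 1: 0.28 mL + 15.7 mL = 15.98 mL total → factor 15.98/0.28 = 57.071
Step 2: 320 μL brought to 3900 μL → factor 3900/320 = 12.188
Step 3: 18-fold → factor 18
Step 4: 400 μL + 6 mL = 6400 μL total → factor 6400/400 = 16
Overall dilution factor = 57.071 × 12.188 × 18 × 16 = 2.0032 × 10^5
Final = 2.00 mM / 2.0032 × 10^5 = 9.984 × 10^-6 mM = 9.98 nM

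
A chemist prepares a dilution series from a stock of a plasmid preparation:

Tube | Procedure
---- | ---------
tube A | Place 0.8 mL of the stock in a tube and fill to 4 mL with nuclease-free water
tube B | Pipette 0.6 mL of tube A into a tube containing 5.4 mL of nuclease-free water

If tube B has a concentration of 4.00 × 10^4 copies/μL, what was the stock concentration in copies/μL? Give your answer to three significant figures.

Step 1: 0.8 mL brought to 4 mL → factor 4/0.8 = 5
Step 2: 0.6 mL + 5.4 mL = 6 mL total → factor 6/0.6 = 10
Overall dilution factor = 5 × 10 = 50
Stock = 4.00 × 10^4 copies/μL × 50 = 2.00 × 10^6 copies/μL

2.00 × 10^6 copies/μL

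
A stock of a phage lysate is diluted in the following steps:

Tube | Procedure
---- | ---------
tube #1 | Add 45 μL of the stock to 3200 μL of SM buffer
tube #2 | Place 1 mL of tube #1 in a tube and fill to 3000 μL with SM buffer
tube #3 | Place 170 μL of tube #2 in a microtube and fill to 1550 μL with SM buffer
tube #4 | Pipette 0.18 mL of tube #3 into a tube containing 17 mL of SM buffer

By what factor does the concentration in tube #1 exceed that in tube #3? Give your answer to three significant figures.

Step 1: 45 μL + 3200 μL = 3245 μL total → factor 3245/45 = 72.111
Step 2: 1 mL brought to 3000 μL → factor 3/1 = 3
Step 3: 170 μL brought to 1550 μL → factor 1550/170 = 9.1176
Dilution factor to tube #1 = 72.111; to tube #3 = 1972.5
[tube #1]/[tube #3] = (factor to tube #3)/(factor to tube #1) = 1972.5/72.111 = 27.4

27.4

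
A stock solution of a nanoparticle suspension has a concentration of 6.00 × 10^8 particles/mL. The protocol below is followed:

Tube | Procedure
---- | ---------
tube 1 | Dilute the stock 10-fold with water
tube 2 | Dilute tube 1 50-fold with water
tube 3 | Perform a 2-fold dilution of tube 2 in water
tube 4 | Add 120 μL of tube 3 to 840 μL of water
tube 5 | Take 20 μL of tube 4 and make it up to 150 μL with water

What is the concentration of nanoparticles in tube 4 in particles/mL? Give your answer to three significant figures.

Step 1: 10-fold → factor 10
Step 2: 50-fold → factor 50
Step 3: 2-fold → factor 2
Step 4: 120 μL + 840 μL = 960 μL total → factor 960/120 = 8
Dilution factor through tube 4 = 10 × 50 × 2 × 8 = 8000
[tube 4] = 6.00 × 10^8 particles/mL / 8000 = 7.50 × 10^4 particles/mL

7.50 × 10^4 particles/mL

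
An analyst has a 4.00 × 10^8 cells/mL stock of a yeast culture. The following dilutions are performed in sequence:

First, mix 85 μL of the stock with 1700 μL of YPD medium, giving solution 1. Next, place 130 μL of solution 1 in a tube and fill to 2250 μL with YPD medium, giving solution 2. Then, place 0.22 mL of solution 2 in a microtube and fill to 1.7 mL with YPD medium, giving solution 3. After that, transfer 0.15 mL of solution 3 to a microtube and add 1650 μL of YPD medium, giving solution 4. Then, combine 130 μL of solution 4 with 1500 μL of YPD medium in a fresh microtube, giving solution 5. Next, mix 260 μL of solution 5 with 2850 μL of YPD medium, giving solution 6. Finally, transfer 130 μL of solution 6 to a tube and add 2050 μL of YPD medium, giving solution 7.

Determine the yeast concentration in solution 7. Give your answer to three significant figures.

Step 1: 85 μL + 1700 μL = 1785 μL total → factor 1785/85 = 21
Step 2: 130 μL brought to 2250 μL → factor 2250/130 = 17.308
Step 3: 0.22 mL brought to 1.7 mL → factor 1.7/0.22 = 7.7273
Step 4: 0.15 mL + 1650 μL = 1.8 mL total → factor 1.8/0.15 = 12
Step 5: 130 μL + 1500 μL = 1630 μL total → factor 1630/130 = 12.538
Step 6: 260 μL + 2850 μL = 3110 μL total → factor 3110/260 = 11.962
Step 7: 130 μL + 2050 μL = 2180 μL total → factor 2180/130 = 16.769
Overall dilution factor = 21 × 17.308 × 7.7273 × 12 × 12.538 × 11.962 × 16.769 = 8.4764 × 10^7
Final = 4.00 × 10^8 cells/mL / 8.4764 × 10^7 = 4.72 cells/mL

4.72 cells/mL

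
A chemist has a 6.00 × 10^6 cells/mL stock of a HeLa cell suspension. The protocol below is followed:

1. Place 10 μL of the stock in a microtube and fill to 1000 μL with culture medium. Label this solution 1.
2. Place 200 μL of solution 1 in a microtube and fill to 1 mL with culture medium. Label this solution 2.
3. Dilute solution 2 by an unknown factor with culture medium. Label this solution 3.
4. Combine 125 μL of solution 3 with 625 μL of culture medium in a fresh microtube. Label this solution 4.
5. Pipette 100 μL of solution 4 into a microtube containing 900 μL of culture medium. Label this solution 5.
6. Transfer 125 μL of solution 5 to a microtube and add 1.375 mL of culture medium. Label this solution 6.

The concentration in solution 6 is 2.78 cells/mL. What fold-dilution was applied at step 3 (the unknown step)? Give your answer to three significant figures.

Step 1: 10 μL brought to 1000 μL → factor 1000/10 = 100
Step 2: 200 μL brought to 1 mL → factor 1000/200 = 5
Step 3: unknown factor x
Step 4: 125 μL + 625 μL = 750 μL total → factor 750/125 = 6
Step 5: 100 μL + 900 μL = 1000 μL total → factor 1000/100 = 10
Step 6: 125 μL + 1.375 mL = 1500 μL total → factor 1500/125 = 12
Product of known-step factors = 3.6 × 10^5
Overall factor = 6.00 × 10^6 cells/mL / (2.78 cells/mL) = 2.1583 × 10^6
x = 2.1583 × 10^6 / 3.6 × 10^5 = 6.00

6.00-fold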